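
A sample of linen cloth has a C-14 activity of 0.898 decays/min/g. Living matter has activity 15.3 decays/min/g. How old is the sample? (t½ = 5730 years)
Age = t½ × log₂(A₀/A) = 23440 years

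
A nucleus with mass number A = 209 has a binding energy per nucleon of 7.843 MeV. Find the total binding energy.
B.E. = 7.843 × 209 = 1639 MeV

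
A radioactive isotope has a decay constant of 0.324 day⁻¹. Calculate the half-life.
t½ = ln(2)/λ = 2.139 days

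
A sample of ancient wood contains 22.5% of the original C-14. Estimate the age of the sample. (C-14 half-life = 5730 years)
Age = t½ × log₂(1/ratio) = 12330 years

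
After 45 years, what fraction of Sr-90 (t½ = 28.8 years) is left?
N/N₀ = (1/2)^(t/t½) = 0.3386 = 33.9%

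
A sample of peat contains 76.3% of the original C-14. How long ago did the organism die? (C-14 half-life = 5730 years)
Age = t½ × log₂(1/ratio) = 2236 years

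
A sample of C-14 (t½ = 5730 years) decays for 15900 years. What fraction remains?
N/N₀ = (1/2)^(t/t½) = 0.1461 = 14.6%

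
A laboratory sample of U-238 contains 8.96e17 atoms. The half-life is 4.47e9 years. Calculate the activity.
A = λN = 1.389e8 decays/year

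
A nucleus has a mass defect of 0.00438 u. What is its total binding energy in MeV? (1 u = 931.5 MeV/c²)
B.E. = Δm × 931.5 = 4.08 MeV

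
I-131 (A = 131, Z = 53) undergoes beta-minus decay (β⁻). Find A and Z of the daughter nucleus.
Daughter: A = 131, Z = 54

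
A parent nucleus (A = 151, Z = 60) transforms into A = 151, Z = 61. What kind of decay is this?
ΔA = 0, ΔZ = +1 ⇒ beta-minus decay (β⁻)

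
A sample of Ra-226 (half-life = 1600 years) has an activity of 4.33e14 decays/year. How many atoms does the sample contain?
N = A/λ = 9.995e17 atoms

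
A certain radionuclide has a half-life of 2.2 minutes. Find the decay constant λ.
λ = ln(2)/t½ = 0.3151 minute⁻¹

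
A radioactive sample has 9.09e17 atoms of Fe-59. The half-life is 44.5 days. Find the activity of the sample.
A = λN = 1.416e16 decays/day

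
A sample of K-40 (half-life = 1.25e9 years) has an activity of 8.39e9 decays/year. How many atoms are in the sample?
N = A/λ = 1.513e19 atoms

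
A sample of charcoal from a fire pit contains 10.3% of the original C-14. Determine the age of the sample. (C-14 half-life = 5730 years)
Age = t½ × log₂(1/ratio) = 18790 years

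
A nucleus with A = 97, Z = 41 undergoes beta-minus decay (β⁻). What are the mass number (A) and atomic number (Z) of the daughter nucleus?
Daughter: A = 97, Z = 42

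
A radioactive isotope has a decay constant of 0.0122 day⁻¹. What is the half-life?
t½ = ln(2)/λ = 56.82 days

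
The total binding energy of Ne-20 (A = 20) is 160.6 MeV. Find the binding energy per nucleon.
B.E./A = 160.6/20 = 8.03 MeV/nucleon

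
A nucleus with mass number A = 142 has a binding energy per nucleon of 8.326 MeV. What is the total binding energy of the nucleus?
B.E. = 8.326 × 142 = 1182 MeV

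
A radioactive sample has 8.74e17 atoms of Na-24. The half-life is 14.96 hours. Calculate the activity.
A = λN = 4.05e16 decays/hour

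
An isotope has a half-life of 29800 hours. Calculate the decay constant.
λ = ln(2)/t½ = 2.326e-5 hour⁻¹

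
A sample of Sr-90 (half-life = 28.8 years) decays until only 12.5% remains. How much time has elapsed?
t = t½ × log₂(N₀/N) = 86.4 years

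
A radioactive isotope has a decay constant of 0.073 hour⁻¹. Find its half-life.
t½ = ln(2)/λ = 9.495 hours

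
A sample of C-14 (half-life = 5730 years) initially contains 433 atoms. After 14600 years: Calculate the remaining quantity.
N = N₀(1/2)^(t/t½) = 74.04 atoms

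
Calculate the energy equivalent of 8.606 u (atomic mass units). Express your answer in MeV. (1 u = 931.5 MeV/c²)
E = mc² = 8016 MeV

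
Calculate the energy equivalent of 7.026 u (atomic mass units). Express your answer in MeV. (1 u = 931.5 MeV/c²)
E = mc² = 6545 MeV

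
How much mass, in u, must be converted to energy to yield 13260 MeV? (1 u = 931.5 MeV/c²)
m = E/c² = 14.24 u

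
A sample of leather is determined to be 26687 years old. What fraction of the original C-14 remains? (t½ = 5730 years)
N/N₀ = (1/2)^(t/t½) = 0.03963 = 3.96%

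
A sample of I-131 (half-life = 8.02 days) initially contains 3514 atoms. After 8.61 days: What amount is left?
N = N₀(1/2)^(t/t½) = 1670 atoms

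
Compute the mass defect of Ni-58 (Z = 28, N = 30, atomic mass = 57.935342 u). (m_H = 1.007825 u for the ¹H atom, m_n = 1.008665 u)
Δm = Z·m_H + N·m_n − M = 0.5437 u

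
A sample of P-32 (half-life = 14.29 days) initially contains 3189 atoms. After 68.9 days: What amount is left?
N = N₀(1/2)^(t/t½) = 112.8 atoms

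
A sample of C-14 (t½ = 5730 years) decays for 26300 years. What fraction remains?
N/N₀ = (1/2)^(t/t½) = 0.04152 = 4.15%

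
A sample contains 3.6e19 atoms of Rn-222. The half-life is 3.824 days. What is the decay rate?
A = λN = 6.525e18 decays/day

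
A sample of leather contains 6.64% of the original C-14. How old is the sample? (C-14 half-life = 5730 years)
Age = t½ × log₂(1/ratio) = 22420 years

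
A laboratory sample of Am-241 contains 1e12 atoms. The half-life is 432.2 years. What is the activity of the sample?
A = λN = 1.604e9 decays/year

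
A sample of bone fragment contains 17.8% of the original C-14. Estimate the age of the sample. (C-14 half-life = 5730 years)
Age = t½ × log₂(1/ratio) = 14270 years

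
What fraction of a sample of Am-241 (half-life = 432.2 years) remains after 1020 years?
N/N₀ = (1/2)^(t/t½) = 0.1948 = 19.5%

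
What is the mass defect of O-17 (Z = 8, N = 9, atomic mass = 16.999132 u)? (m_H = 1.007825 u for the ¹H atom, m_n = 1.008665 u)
Δm = Z·m_H + N·m_n − M = 0.1415 u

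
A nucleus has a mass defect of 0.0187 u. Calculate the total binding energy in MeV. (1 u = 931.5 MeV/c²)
B.E. = Δm × 931.5 = 17.42 MeV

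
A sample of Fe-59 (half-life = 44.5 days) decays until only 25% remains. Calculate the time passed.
t = t½ × log₂(N₀/N) = 89 days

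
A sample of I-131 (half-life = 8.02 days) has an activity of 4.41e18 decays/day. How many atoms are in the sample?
N = A/λ = 5.103e19 atoms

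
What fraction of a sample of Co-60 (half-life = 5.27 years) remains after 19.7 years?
N/N₀ = (1/2)^(t/t½) = 0.07494 = 7.49%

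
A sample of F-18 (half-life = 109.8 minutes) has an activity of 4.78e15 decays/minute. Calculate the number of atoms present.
N = A/λ = 7.572e17 atoms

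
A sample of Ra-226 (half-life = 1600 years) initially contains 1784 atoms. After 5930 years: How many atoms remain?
N = N₀(1/2)^(t/t½) = 136.7 atoms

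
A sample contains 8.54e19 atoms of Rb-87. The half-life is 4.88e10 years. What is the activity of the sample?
A = λN = 1.213e9 decays/year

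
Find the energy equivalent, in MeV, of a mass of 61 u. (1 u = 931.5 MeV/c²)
E = mc² = 56820 MeV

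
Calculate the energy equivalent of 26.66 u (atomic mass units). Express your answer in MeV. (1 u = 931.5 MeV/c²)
E = mc² = 24830 MeV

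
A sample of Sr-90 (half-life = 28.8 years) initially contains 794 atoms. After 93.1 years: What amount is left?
N = N₀(1/2)^(t/t½) = 84.47 atoms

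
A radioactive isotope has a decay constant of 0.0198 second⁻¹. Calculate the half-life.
t½ = ln(2)/λ = 35.01 seconds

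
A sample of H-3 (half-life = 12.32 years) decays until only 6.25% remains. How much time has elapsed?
t = t½ × log₂(N₀/N) = 49.28 years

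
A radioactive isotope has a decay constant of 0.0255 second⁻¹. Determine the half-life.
t½ = ln(2)/λ = 27.18 seconds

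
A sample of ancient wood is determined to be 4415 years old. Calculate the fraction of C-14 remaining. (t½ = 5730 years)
N/N₀ = (1/2)^(t/t½) = 0.5862 = 58.6%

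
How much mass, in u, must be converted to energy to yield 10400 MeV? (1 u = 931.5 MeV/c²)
m = E/c² = 11.16 u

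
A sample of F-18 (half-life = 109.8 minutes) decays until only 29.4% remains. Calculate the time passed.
t = t½ × log₂(N₀/N) = 193.9 minutes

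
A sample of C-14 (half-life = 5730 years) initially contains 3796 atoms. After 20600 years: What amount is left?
N = N₀(1/2)^(t/t½) = 314.1 atoms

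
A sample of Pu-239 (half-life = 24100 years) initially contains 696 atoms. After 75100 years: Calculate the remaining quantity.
N = N₀(1/2)^(t/t½) = 80.27 atoms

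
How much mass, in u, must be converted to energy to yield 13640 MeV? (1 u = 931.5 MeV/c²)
m = E/c² = 14.64 u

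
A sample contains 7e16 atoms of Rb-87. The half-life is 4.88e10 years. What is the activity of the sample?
A = λN = 9.943e5 decays/year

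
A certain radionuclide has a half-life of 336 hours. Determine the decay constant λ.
λ = ln(2)/t½ = 0.002063 hour⁻¹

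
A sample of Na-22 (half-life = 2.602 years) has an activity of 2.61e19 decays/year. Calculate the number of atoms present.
N = A/λ = 9.798e19 atoms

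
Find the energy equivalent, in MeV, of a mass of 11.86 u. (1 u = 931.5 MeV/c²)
E = mc² = 11050 MeV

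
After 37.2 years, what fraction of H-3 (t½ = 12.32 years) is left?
N/N₀ = (1/2)^(t/t½) = 0.1233 = 12.3%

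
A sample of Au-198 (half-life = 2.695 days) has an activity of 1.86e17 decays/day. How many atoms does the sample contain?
N = A/λ = 7.232e17 atoms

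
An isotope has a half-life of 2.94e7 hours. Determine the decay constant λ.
λ = ln(2)/t½ = 2.358e-8 hour⁻¹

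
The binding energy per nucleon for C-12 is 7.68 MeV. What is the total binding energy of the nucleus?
B.E. = 7.68 × 12 = 92.16 MeV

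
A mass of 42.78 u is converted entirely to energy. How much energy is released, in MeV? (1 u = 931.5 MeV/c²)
E = mc² = 39850 MeV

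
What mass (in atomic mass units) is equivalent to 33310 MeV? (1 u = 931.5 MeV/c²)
m = E/c² = 35.76 u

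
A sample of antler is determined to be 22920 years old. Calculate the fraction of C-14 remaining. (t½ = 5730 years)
N/N₀ = (1/2)^(t/t½) = 0.0625 = 6.25%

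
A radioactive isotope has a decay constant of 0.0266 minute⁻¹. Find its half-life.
t½ = ln(2)/λ = 26.06 minutes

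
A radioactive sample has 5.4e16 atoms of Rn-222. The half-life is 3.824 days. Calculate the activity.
A = λN = 9.788e15 decays/day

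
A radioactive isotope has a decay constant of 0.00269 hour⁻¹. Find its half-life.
t½ = ln(2)/λ = 257.7 hours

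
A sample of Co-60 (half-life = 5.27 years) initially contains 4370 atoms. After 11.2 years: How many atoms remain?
N = N₀(1/2)^(t/t½) = 1002 atoms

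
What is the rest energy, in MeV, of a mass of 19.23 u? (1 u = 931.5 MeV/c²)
E = mc² = 17910 MeV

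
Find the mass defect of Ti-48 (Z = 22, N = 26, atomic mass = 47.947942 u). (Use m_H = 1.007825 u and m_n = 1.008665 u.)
Δm = Z·m_H + N·m_n − M = 0.4495 u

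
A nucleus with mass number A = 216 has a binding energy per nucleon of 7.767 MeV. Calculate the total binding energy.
B.E. = 7.767 × 216 = 1678 MeV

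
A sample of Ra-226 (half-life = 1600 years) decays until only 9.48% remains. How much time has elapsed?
t = t½ × log₂(N₀/N) = 5438 years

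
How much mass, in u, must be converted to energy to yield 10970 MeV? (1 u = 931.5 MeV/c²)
m = E/c² = 11.78 u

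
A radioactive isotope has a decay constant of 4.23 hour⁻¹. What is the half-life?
t½ = ln(2)/λ = 0.1639 hours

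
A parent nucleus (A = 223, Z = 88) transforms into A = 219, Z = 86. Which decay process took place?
ΔA = -4, ΔZ = -2 ⇒ alpha decay (α)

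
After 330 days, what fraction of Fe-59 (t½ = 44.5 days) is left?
N/N₀ = (1/2)^(t/t½) = 0.005857 = 0.586%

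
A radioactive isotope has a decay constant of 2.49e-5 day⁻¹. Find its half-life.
t½ = ln(2)/λ = 27840 days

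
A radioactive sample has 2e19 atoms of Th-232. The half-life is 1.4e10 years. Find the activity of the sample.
A = λN = 9.902e8 decays/year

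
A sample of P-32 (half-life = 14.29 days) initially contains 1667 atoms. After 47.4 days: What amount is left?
N = N₀(1/2)^(t/t½) = 167.3 atoms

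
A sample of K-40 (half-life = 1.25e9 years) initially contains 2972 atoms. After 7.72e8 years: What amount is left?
N = N₀(1/2)^(t/t½) = 1937 atoms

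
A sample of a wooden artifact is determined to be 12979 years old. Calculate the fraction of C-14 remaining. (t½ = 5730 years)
N/N₀ = (1/2)^(t/t½) = 0.208 = 20.8%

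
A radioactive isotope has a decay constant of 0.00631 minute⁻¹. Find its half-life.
t½ = ln(2)/λ = 109.8 minutes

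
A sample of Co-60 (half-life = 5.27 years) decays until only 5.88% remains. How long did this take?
t = t½ × log₂(N₀/N) = 21.54 years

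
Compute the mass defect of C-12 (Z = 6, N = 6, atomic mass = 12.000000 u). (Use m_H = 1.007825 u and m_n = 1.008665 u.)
Δm = Z·m_H + N·m_n − M = 0.09894 u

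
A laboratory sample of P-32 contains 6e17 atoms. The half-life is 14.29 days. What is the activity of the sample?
A = λN = 2.91e16 decays/day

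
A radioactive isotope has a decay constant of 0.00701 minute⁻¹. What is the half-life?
t½ = ln(2)/λ = 98.88 minutes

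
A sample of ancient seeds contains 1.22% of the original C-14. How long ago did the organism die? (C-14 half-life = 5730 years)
Age = t½ × log₂(1/ratio) = 36430 years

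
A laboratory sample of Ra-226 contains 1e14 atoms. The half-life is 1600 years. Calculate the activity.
A = λN = 4.332e10 decays/year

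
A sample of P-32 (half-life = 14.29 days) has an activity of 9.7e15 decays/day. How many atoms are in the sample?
N = A/λ = 2e17 atoms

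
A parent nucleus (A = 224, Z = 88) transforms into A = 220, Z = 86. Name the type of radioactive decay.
ΔA = -4, ΔZ = -2 ⇒ alpha decay (α)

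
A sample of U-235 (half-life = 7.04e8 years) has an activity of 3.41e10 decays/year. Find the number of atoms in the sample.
N = A/λ = 3.463e19 atoms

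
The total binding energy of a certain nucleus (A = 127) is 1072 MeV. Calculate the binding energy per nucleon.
B.E./A = 1072/127 = 8.441 MeV/nucleon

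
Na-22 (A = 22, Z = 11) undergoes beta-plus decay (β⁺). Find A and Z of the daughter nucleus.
Daughter: A = 22, Z = 10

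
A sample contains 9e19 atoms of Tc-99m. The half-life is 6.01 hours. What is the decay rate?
A = λN = 1.038e19 decays/hour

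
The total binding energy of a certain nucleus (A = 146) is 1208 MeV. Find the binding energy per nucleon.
B.E./A = 1208/146 = 8.274 MeV/nucleon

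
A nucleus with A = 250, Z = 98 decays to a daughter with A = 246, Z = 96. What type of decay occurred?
ΔA = -4, ΔZ = -2 ⇒ alpha decay (α)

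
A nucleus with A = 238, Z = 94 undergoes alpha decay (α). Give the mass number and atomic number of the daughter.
Daughter: A = 234, Z = 92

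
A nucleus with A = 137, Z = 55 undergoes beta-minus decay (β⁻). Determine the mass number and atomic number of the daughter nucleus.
Daughter: A = 137, Z = 56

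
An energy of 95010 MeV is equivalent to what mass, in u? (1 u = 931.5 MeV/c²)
m = E/c² = 102 u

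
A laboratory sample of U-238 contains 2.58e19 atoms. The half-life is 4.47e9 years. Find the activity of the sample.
A = λN = 4.001e9 decays/year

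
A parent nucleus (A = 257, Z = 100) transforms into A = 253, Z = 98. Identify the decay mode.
ΔA = -4, ΔZ = -2 ⇒ alpha decay (α)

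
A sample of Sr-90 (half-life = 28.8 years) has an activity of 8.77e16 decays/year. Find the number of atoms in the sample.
N = A/λ = 3.644e18 atoms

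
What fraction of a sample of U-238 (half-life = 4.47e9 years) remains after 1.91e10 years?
N/N₀ = (1/2)^(t/t½) = 0.05173 = 5.17%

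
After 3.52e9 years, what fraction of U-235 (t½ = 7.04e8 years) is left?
N/N₀ = (1/2)^(t/t½) = 0.03125 = 3.12%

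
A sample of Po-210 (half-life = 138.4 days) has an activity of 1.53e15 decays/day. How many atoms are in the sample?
N = A/λ = 3.055e17 atoms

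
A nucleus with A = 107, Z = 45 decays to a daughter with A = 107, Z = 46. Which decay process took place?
ΔA = 0, ΔZ = +1 ⇒ beta-minus decay (β⁻)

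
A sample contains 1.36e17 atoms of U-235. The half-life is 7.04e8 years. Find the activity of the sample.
A = λN = 1.339e8 decays/year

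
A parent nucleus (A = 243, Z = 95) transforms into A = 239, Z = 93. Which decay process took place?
ΔA = -4, ΔZ = -2 ⇒ alpha decay (α)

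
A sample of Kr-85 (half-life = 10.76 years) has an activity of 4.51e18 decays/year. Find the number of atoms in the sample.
N = A/λ = 7.001e19 atoms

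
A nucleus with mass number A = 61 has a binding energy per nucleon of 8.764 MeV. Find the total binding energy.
B.E. = 8.764 × 61 = 534.6 MeV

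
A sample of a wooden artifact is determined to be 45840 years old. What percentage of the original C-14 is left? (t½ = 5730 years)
N/N₀ = (1/2)^(t/t½) = 0.003906 = 0.391%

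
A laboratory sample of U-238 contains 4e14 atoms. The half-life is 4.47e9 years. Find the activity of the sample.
A = λN = 62030 decays/year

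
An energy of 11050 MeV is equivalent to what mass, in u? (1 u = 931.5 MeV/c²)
m = E/c² = 11.86 u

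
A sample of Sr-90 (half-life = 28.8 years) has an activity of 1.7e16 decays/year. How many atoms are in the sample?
N = A/λ = 7.063e17 atoms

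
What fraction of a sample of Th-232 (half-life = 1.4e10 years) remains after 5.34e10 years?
N/N₀ = (1/2)^(t/t½) = 0.07109 = 7.11%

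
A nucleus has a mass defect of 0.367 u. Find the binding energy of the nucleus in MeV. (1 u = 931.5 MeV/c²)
B.E. = Δm × 931.5 = 341.9 MeV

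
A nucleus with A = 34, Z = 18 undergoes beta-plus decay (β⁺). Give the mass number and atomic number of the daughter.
Daughter: A = 34, Z = 17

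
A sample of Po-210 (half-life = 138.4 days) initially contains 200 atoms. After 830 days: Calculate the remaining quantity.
N = N₀(1/2)^(t/t½) = 3.131 atoms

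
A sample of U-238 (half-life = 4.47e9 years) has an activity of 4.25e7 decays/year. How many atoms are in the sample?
N = A/λ = 2.741e17 atoms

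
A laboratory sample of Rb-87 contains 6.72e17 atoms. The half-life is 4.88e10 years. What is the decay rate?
A = λN = 9.545e6 decays/year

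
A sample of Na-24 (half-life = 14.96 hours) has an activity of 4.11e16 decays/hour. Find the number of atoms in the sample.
N = A/λ = 8.87e17 atoms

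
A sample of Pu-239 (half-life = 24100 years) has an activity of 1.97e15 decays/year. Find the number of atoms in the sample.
N = A/λ = 6.849e19 atoms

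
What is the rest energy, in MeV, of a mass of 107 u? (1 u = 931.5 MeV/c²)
E = mc² = 99670 MeV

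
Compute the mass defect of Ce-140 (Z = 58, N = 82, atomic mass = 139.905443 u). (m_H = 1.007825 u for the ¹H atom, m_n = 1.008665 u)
Δm = Z·m_H + N·m_n − M = 1.259 u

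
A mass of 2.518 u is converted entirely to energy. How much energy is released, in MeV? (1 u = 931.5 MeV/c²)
E = mc² = 2346 MeV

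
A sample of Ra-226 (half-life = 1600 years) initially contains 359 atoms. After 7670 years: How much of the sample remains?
N = N₀(1/2)^(t/t½) = 12.94 atoms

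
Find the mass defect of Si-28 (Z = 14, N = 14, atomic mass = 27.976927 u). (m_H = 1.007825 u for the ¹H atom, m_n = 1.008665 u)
Δm = Z·m_H + N·m_n − M = 0.2539 u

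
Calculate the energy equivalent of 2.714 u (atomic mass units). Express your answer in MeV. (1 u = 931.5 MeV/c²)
E = mc² = 2528 MeV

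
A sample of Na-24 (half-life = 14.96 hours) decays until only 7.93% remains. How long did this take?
t = t½ × log₂(N₀/N) = 54.7 hours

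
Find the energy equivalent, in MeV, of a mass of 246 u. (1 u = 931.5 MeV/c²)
E = mc² = 2.291e5 MeV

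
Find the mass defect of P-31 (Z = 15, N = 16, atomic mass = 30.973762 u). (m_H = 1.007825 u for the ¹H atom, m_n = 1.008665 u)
Δm = Z·m_H + N·m_n − M = 0.2823 u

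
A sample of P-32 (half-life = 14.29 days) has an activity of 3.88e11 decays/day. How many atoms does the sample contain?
N = A/λ = 7.999e12 atoms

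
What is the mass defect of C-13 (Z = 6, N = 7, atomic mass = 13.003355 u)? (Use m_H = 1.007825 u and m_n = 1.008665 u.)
Δm = Z·m_H + N·m_n − M = 0.1043 u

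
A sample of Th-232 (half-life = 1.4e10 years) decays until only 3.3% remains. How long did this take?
t = t½ × log₂(N₀/N) = 6.89e10 years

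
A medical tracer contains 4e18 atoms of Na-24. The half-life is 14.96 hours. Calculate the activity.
A = λN = 1.853e17 decays/hour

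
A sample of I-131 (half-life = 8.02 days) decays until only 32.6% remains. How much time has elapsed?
t = t½ × log₂(N₀/N) = 12.97 days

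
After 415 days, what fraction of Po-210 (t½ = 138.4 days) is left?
N/N₀ = (1/2)^(t/t½) = 0.1251 = 12.5%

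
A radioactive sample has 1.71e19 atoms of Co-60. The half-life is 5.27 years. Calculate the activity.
A = λN = 2.249e18 decays/year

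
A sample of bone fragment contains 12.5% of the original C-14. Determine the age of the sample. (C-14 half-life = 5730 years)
Age = t½ × log₂(1/ratio) = 17190 years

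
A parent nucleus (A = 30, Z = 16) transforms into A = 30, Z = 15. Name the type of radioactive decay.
ΔA = 0, ΔZ = -1 ⇒ beta-plus decay (β⁺) or electron capture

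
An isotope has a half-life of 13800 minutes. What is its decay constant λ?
λ = ln(2)/t½ = 5.023e-5 minute⁻¹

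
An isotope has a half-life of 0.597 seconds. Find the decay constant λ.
λ = ln(2)/t½ = 1.161 second⁻¹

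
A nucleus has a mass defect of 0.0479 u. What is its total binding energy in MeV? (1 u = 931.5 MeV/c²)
B.E. = Δm × 931.5 = 44.62 MeV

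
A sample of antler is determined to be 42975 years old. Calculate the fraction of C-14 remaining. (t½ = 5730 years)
N/N₀ = (1/2)^(t/t½) = 0.005524 = 0.552%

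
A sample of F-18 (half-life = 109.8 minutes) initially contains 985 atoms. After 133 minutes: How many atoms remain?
N = N₀(1/2)^(t/t½) = 425.4 atoms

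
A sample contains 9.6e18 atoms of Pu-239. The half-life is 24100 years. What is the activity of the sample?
A = λN = 2.761e14 decays/year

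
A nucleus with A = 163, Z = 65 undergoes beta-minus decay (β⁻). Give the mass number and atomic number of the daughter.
Daughter: A = 163, Z = 66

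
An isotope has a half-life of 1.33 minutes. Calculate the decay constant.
λ = ln(2)/t½ = 0.5212 minute⁻¹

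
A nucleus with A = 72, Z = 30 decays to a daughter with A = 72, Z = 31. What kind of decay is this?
ΔA = 0, ΔZ = +1 ⇒ beta-minus decay (β⁻)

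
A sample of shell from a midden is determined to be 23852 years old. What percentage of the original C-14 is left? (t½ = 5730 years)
N/N₀ = (1/2)^(t/t½) = 0.05584 = 5.58%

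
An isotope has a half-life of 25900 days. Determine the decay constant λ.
λ = ln(2)/t½ = 2.676e-5 day⁻¹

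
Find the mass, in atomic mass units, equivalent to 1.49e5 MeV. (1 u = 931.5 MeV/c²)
m = E/c² = 160 u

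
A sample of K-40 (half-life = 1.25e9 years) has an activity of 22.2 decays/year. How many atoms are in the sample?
N = A/λ = 4.003e10 atoms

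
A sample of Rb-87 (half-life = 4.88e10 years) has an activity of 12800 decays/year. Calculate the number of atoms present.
N = A/λ = 9.012e14 atoms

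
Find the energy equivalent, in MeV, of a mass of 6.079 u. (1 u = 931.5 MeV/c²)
E = mc² = 5663 MeV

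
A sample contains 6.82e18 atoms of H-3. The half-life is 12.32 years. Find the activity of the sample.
A = λN = 3.837e17 decays/year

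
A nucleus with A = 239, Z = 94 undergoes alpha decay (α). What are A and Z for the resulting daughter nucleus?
Daughter: A = 235, Z = 92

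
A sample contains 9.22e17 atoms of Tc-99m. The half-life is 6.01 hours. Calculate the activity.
A = λN = 1.063e17 decays/hour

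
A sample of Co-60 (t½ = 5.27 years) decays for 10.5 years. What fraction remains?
N/N₀ = (1/2)^(t/t½) = 0.2513 = 25.1%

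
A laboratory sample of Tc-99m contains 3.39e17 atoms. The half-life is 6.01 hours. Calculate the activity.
A = λN = 3.91e16 decays/hour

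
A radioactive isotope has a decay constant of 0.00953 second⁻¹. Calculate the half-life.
t½ = ln(2)/λ = 72.73 seconds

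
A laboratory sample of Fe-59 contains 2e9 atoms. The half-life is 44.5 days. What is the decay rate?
A = λN = 3.115e7 decays/day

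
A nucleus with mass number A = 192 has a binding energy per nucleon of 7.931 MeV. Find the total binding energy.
B.E. = 7.931 × 192 = 1523 MeV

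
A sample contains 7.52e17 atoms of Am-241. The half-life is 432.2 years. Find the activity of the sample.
A = λN = 1.206e15 decays/year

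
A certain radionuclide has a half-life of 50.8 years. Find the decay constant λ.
λ = ln(2)/t½ = 0.01364 year⁻¹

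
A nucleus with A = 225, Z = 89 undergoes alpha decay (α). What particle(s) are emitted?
α particle = ⁴₂He (2 protons + 2 neutrons)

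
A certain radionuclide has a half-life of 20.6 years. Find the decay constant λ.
λ = ln(2)/t½ = 0.03365 year⁻¹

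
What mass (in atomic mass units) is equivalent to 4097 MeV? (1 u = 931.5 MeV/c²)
m = E/c² = 4.398 u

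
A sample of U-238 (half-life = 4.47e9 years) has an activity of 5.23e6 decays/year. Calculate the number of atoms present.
N = A/λ = 3.373e16 atoms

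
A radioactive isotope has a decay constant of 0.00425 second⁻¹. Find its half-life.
t½ = ln(2)/λ = 163.1 seconds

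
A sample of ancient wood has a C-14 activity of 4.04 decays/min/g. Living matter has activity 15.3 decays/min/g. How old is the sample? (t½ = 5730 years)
Age = t½ × log₂(A₀/A) = 11010 years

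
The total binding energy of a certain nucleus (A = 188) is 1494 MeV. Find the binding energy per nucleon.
B.E./A = 1494/188 = 7.947 MeV/nucleon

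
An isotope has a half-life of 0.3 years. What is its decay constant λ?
λ = ln(2)/t½ = 2.31 year⁻¹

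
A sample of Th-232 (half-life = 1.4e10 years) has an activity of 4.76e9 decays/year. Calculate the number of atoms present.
N = A/λ = 9.614e19 atoms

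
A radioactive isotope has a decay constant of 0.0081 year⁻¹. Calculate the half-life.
t½ = ln(2)/λ = 85.57 years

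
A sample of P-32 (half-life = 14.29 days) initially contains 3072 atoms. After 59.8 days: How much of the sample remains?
N = N₀(1/2)^(t/t½) = 168.9 atoms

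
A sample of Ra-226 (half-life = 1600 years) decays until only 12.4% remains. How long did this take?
t = t½ × log₂(N₀/N) = 4819 years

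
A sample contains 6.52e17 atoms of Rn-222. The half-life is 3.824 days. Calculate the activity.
A = λN = 1.182e17 decays/day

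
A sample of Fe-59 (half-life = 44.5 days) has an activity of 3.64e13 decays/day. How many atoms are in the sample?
N = A/λ = 2.337e15 atoms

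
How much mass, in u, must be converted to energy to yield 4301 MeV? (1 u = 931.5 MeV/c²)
m = E/c² = 4.617 u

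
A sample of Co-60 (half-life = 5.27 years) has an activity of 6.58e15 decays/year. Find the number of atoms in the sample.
N = A/λ = 5.003e16 atoms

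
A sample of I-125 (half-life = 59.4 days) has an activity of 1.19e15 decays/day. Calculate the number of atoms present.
N = A/λ = 1.02e17 atoms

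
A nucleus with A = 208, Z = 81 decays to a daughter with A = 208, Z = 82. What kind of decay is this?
ΔA = 0, ΔZ = +1 ⇒ beta-minus decay (β⁻)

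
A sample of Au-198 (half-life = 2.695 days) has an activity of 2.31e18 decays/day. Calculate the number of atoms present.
N = A/λ = 8.981e18 atoms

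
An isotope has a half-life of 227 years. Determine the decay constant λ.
λ = ln(2)/t½ = 0.003054 year⁻¹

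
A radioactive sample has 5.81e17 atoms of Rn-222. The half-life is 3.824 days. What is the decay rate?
A = λN = 1.053e17 decays/day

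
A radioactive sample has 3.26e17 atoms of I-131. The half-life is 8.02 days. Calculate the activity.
A = λN = 2.818e16 decays/day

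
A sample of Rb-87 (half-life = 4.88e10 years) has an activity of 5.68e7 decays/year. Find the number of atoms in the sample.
N = A/λ = 3.999e18 atoms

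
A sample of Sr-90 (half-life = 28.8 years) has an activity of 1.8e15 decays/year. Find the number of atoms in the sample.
N = A/λ = 7.479e16 atoms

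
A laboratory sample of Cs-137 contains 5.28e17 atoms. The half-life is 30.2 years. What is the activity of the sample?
A = λN = 1.212e16 decays/year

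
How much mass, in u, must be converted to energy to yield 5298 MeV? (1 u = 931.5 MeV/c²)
m = E/c² = 5.688 u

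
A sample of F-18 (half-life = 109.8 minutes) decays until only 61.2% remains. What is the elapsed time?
t = t½ × log₂(N₀/N) = 77.78 minutes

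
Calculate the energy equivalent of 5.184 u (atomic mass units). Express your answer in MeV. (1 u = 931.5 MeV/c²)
E = mc² = 4829 MeV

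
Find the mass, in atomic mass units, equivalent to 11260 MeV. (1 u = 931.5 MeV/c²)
m = E/c² = 12.09 u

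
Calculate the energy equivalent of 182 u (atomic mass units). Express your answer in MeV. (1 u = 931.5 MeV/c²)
E = mc² = 1.695e5 MeV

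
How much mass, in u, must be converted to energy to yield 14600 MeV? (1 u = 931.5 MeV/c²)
m = E/c² = 15.67 u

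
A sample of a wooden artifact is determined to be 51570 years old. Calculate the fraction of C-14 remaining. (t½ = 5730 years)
N/N₀ = (1/2)^(t/t½) = 0.001953 = 0.195%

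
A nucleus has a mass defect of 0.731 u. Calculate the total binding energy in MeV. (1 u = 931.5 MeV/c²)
B.E. = Δm × 931.5 = 680.9 MeV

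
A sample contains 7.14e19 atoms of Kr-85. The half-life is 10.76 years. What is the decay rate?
A = λN = 4.6e18 decays/year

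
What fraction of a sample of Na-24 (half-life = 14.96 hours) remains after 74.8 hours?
N/N₀ = (1/2)^(t/t½) = 0.03125 = 3.13%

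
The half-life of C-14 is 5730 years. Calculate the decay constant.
λ = ln(2)/t½ = 1.21e-4 year⁻¹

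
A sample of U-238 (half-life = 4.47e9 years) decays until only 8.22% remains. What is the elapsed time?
t = t½ × log₂(N₀/N) = 1.611e10 years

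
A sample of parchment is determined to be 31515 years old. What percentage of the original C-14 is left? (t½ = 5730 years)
N/N₀ = (1/2)^(t/t½) = 0.0221 = 2.21%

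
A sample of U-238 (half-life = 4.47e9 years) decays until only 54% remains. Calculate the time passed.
t = t½ × log₂(N₀/N) = 3.974e9 years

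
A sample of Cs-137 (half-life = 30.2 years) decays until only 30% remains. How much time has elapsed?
t = t½ × log₂(N₀/N) = 52.46 years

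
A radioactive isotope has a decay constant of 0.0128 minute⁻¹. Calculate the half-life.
t½ = ln(2)/λ = 54.15 minutes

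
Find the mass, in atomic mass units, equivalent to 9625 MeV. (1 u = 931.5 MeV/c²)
m = E/c² = 10.33 u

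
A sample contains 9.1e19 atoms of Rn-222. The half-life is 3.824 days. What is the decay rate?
A = λN = 1.649e19 decays/day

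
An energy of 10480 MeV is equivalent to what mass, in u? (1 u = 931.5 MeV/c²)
m = E/c² = 11.25 u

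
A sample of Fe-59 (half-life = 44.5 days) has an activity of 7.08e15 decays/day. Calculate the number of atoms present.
N = A/λ = 4.545e17 atoms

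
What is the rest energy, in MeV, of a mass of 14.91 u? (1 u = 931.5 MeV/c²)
E = mc² = 13890 MeV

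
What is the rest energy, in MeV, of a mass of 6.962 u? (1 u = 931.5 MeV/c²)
E = mc² = 6485 MeV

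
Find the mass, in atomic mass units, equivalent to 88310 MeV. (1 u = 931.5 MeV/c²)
m = E/c² = 94.8 u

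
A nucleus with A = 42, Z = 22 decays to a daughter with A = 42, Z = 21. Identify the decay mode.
ΔA = 0, ΔZ = -1 ⇒ beta-plus decay (β⁺) or electron capture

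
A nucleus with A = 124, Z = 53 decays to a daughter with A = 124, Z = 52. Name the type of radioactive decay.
ΔA = 0, ΔZ = -1 ⇒ beta-plus decay (β⁺) or electron capture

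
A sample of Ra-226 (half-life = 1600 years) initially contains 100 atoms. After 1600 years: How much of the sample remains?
N = N₀(1/2)^(t/t½) = 50 atoms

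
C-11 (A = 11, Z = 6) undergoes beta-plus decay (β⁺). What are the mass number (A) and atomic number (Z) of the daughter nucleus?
Daughter: A = 11, Z = 5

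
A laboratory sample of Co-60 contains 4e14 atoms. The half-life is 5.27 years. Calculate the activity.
A = λN = 5.261e13 decays/year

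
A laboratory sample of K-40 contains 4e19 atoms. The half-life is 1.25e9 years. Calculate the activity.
A = λN = 2.218e10 decays/year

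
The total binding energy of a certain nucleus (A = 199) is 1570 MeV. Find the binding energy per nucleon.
B.E./A = 1570/199 = 7.889 MeV/nucleon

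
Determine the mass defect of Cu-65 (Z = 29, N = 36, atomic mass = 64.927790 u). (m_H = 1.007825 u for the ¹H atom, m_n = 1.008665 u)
Δm = Z·m_H + N·m_n − M = 0.6111 u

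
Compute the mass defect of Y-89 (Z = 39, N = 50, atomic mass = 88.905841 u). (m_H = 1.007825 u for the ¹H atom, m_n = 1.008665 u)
Δm = Z·m_H + N·m_n − M = 0.8326 u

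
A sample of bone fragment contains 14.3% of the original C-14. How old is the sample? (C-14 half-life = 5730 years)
Age = t½ × log₂(1/ratio) = 16080 years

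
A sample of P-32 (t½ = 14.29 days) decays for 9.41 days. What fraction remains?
N/N₀ = (1/2)^(t/t½) = 0.6335 = 63.4%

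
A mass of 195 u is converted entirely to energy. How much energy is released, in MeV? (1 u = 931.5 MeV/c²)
E = mc² = 1.816e5 MeV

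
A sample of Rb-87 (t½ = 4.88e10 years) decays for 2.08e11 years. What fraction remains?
N/N₀ = (1/2)^(t/t½) = 0.05211 = 5.21%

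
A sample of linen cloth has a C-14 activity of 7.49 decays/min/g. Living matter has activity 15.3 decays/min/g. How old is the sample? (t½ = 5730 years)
Age = t½ × log₂(A₀/A) = 5905 years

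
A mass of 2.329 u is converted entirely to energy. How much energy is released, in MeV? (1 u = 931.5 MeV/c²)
E = mc² = 2169 MeV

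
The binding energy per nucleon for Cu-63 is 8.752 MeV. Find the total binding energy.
B.E. = 8.752 × 63 = 551.4 MeV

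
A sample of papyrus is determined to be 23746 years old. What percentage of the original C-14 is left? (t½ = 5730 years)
N/N₀ = (1/2)^(t/t½) = 0.05656 = 5.66%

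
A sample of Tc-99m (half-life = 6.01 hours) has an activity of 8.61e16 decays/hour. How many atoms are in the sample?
N = A/λ = 7.465e17 atoms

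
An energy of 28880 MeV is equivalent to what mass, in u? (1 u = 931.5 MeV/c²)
m = E/c² = 31 u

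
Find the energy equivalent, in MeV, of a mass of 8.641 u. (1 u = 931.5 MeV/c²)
E = mc² = 8049 MeV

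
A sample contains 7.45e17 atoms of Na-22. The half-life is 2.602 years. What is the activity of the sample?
A = λN = 1.985e17 decays/year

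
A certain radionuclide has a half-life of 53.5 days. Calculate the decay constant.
λ = ln(2)/t½ = 0.01296 day⁻¹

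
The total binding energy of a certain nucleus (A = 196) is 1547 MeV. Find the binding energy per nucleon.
B.E./A = 1547/196 = 7.893 MeV/nucleon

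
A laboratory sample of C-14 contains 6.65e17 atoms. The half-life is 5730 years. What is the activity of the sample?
A = λN = 8.044e13 decays/year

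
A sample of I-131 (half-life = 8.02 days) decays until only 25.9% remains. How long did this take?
t = t½ × log₂(N₀/N) = 15.63 days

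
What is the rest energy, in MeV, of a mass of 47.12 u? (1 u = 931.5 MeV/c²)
E = mc² = 43890 MeV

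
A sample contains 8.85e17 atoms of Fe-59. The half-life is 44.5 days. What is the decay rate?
A = λN = 1.379e16 decays/day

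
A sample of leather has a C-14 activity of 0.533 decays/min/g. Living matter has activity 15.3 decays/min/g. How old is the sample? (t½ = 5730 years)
Age = t½ × log₂(A₀/A) = 27750 years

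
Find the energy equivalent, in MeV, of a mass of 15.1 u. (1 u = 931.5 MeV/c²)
E = mc² = 14070 MeV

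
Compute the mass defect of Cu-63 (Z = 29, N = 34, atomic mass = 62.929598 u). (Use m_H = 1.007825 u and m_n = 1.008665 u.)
Δm = Z·m_H + N·m_n − M = 0.5919 u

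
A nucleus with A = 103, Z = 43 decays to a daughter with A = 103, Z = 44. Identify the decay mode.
ΔA = 0, ΔZ = +1 ⇒ beta-minus decay (β⁻)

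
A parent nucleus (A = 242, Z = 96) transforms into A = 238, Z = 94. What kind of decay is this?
ΔA = -4, ΔZ = -2 ⇒ alpha decay (α)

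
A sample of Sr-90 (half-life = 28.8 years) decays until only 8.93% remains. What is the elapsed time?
t = t½ × log₂(N₀/N) = 100.4 years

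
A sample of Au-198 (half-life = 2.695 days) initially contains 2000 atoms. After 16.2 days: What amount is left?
N = N₀(1/2)^(t/t½) = 31.01 atoms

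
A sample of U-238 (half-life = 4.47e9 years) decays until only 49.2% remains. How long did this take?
t = t½ × log₂(N₀/N) = 4.574e9 years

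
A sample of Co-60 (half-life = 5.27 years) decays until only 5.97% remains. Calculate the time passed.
t = t½ × log₂(N₀/N) = 21.43 years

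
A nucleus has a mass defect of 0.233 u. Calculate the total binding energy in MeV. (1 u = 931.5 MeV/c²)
B.E. = Δm × 931.5 = 217 MeV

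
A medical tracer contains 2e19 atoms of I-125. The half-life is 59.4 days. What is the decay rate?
A = λN = 2.334e17 decays/day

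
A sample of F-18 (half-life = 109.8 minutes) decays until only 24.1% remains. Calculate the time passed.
t = t½ × log₂(N₀/N) = 225.4 minutes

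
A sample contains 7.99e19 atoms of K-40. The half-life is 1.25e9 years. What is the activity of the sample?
A = λN = 4.431e10 decays/year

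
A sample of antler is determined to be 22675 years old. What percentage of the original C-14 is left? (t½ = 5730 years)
N/N₀ = (1/2)^(t/t½) = 0.06438 = 6.44%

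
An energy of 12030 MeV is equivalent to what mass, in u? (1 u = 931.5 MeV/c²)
m = E/c² = 12.91 u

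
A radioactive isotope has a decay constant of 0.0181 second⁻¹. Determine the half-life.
t½ = ln(2)/λ = 38.3 seconds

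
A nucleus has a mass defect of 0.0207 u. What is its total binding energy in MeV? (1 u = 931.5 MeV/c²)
B.E. = Δm × 931.5 = 19.28 MeV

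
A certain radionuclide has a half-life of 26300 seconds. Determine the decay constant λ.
λ = ln(2)/t½ = 2.636e-5 second⁻¹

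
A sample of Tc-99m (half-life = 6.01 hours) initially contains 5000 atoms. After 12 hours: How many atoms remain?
N = N₀(1/2)^(t/t½) = 1253 atoms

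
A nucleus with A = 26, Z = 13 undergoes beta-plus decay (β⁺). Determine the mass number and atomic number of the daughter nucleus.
Daughter: A = 26, Z = 12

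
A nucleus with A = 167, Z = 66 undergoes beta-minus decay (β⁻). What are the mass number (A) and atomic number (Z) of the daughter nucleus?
Daughter: A = 167, Z = 67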